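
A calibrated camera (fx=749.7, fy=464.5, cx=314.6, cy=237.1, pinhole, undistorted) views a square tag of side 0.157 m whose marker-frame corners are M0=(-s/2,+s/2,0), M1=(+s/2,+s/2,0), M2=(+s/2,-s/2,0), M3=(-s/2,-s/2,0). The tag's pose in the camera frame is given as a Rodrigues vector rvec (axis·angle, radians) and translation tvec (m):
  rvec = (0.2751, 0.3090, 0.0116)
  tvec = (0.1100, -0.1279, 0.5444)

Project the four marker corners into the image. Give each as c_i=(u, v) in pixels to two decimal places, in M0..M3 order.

c0=(362.47, 192.53) c1=(573.51, 195.83) c2=(588.18, 51.89) c3=(359.57, 60.69)

Intrinsics K: fx=749.7, fy=464.5, cx=314.6, cy=237.1
Marker side s = 0.157 m; corners in marker frame (Z=0):
  M0 = (-0.0785, +0.0785, 0)
  M1 = (+0.0785, +0.0785, 0)
  M2 = (+0.0785, -0.0785, 0)
  M3 = (-0.0785, -0.0785, 0)
rvec = (0.2751, 0.3090, 0.0116), |rvec| = θ = 0.41388 rad = 23.714°
Rodrigues: sinθ=0.40216, 1−cosθ=0.08443; R = I + sinθ·[k]× + (1−cosθ)·[k]×²:
    [+0.95287 +0.03063 +0.30183]
    [+0.05317 +0.96263 -0.26555]
    [-0.29868 +0.26908 +0.91563]
t = (0.1100, -0.1279, 0.5444) m
M0: Pc = R·M0+t = (+0.03760, -0.05651, +0.58897); u = 749.7·(+0.03760)/0.58897 + 314.6 = 362.4661, v = 464.5·(-0.05651)/0.58897 + 237.1 = 192.5345
M1: Pc = R·M1+t = (+0.18720, -0.04816, +0.54208); u = 749.7·(+0.18720)/0.54208 + 314.6 = 573.5069, v = 464.5·(-0.04816)/0.54208 + 237.1 = 195.8326
M2: Pc = R·M2+t = (+0.18240, -0.19929, +0.49983); u = 749.7·(+0.18240)/0.49983 + 314.6 = 588.1772, v = 464.5·(-0.19929)/0.49983 + 237.1 = 51.8945
M3: Pc = R·M3+t = (+0.03280, -0.20764, +0.54672); u = 749.7·(+0.03280)/0.54672 + 314.6 = 359.5709, v = 464.5·(-0.20764)/0.54672 + 237.1 = 60.6873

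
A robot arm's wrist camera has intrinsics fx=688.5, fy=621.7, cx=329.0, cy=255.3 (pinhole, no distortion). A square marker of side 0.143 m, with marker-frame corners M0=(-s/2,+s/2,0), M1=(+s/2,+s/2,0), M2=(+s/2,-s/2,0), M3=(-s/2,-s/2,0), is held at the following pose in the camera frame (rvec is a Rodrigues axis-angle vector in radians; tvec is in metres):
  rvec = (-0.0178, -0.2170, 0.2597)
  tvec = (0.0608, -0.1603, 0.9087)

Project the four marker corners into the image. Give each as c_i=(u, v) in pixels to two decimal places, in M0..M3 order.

Intrinsics K: fx=688.5, fy=621.7, cx=329.0, cy=255.3
Marker side s = 0.143 m; corners in marker frame (Z=0):
  M0 = (-0.0715, +0.0715, 0)
  M1 = (+0.0715, +0.0715, 0)
  M2 = (+0.0715, -0.0715, 0)
  M3 = (-0.0715, -0.0715, 0)
rvec = (-0.0178, -0.2170, 0.2597), |rvec| = θ = 0.33890 rad = 19.417°
Rodrigues: sinθ=0.33245, 1−cosθ=0.05688; R = I + sinθ·[k]× + (1−cosθ)·[k]×²:
    [+0.94328 -0.25284 -0.21516]
    [+0.25667 +0.96644 -0.01045]
    [+0.21058 -0.04537 +0.97652]
t = (0.0608, -0.1603, 0.9087) m
M0: Pc = R·M0+t = (-0.02472, -0.10955, +0.89040); u = 688.5·(-0.02472)/0.89040 + 329.0 = 309.8831, v = 621.7·(-0.10955)/0.89040 + 255.3 = 178.8085
M1: Pc = R·M1+t = (+0.11017, -0.07285, +0.92051); u = 688.5·(+0.11017)/0.92051 + 329.0 = 411.3990, v = 621.7·(-0.07285)/0.92051 + 255.3 = 206.1000
M2: Pc = R·M2+t = (+0.14632, -0.21105, +0.92700); u = 688.5·(+0.14632)/0.92700 + 329.0 = 437.6766, v = 621.7·(-0.21105)/0.92700 + 255.3 = 113.7586
M3: Pc = R·M3+t = (+0.01143, -0.24775, +0.89689); u = 688.5·(+0.01143)/0.89689 + 329.0 = 337.7773, v = 621.7·(-0.24775)/0.89689 + 255.3 = 83.5641

c0=(309.88, 178.81) c1=(411.40, 206.10) c2=(437.68, 113.76) c3=(337.78, 83.56)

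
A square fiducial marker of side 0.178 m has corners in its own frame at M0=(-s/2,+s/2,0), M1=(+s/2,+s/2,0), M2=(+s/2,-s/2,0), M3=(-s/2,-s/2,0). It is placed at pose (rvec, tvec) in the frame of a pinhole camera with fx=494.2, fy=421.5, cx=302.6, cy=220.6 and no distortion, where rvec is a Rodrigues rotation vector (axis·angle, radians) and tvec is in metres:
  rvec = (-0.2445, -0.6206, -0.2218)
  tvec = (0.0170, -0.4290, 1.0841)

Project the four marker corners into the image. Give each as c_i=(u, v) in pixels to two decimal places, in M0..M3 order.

c0=(288.59, 82.58) c1=(351.92, 86.87) c2=(329.57, 28.39) c3=(265.68, 18.28)

Intrinsics K: fx=494.2, fy=421.5, cx=302.6, cy=220.6
Marker side s = 0.178 m; corners in marker frame (Z=0):
  M0 = (-0.0890, +0.0890, 0)
  M1 = (+0.0890, +0.0890, 0)
  M2 = (+0.0890, -0.0890, 0)
  M3 = (-0.0890, -0.0890, 0)
rvec = (-0.2445, -0.6206, -0.2218), |rvec| = θ = 0.70294 rad = 40.275°
Rodrigues: sinθ=0.64646, 1−cosθ=0.23705; R = I + sinθ·[k]× + (1−cosθ)·[k]×²:
    [+0.79163 +0.27678 -0.54472]
    [-0.13118 +0.94772 +0.29089]
    [+0.59676 -0.15882 +0.78655]
t = (0.0170, -0.4290, 1.0841) m
M0: Pc = R·M0+t = (-0.02882, -0.33298, +1.01685); u = 494.2·(-0.02882)/1.01685 + 302.6 = 288.5924, v = 421.5·(-0.33298)/1.01685 + 220.6 = 82.5762
M1: Pc = R·M1+t = (+0.11209, -0.35633, +1.12308); u = 494.2·(+0.11209)/1.12308 + 302.6 = 351.9232, v = 421.5·(-0.35633)/1.12308 + 220.6 = 86.8669
M2: Pc = R·M2+t = (+0.06282, -0.52502, +1.15135); u = 494.2·(+0.06282)/1.15135 + 302.6 = 329.5654, v = 421.5·(-0.52502)/1.15135 + 220.6 = 28.3929
M3: Pc = R·M3+t = (-0.07809, -0.50167, +1.04512); u = 494.2·(-0.07809)/1.04512 + 302.6 = 265.6752, v = 421.5·(-0.50167)/1.04512 + 220.6 = 18.2751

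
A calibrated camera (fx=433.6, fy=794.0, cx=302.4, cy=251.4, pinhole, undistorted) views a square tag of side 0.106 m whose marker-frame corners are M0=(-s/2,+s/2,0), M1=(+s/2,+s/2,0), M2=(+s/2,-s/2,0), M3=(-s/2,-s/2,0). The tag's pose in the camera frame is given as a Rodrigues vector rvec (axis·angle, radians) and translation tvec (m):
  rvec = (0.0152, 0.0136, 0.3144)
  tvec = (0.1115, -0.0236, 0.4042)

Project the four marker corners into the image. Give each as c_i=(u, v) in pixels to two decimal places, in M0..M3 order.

Intrinsics K: fx=433.6, fy=794.0, cx=302.4, cy=251.4
Marker side s = 0.106 m; corners in marker frame (Z=0):
  M0 = (-0.0530, +0.0530, 0)
  M1 = (+0.0530, +0.0530, 0)
  M2 = (+0.0530, -0.0530, 0)
  M3 = (-0.0530, -0.0530, 0)
rvec = (0.0152, 0.0136, 0.3144), |rvec| = θ = 0.31506 rad = 18.052°
Rodrigues: sinθ=0.30987, 1−cosθ=0.04922; R = I + sinθ·[k]× + (1−cosθ)·[k]×²:
    [+0.95089 -0.30912 +0.01575]
    [+0.30933 +0.95087 -0.01283]
    [-0.01101 +0.01707 +0.99979]
t = (0.1115, -0.0236, 0.4042) m
M0: Pc = R·M0+t = (+0.04472, +0.01040, +0.40569); u = 433.6·(+0.04472)/0.40569 + 302.4 = 350.1960, v = 794.0·(+0.01040)/0.40569 + 251.4 = 271.7580
M1: Pc = R·M1+t = (+0.14551, +0.04319, +0.40452); u = 433.6·(+0.14551)/0.40452 + 302.4 = 458.3739, v = 794.0·(+0.04319)/0.40452 + 251.4 = 336.1747
M2: Pc = R·M2+t = (+0.17828, -0.05760, +0.40271); u = 433.6·(+0.17828)/0.40271 + 302.4 = 494.3549, v = 794.0·(-0.05760)/0.40271 + 251.4 = 137.8305
M3: Pc = R·M3+t = (+0.07749, -0.09039, +0.40388); u = 433.6·(+0.07749)/0.40388 + 302.4 = 385.5884, v = 794.0·(-0.09039)/0.40388 + 251.4 = 73.6982

c0=(350.20, 271.76) c1=(458.37, 336.17) c2=(494.35, 137.83) c3=(385.59, 73.70)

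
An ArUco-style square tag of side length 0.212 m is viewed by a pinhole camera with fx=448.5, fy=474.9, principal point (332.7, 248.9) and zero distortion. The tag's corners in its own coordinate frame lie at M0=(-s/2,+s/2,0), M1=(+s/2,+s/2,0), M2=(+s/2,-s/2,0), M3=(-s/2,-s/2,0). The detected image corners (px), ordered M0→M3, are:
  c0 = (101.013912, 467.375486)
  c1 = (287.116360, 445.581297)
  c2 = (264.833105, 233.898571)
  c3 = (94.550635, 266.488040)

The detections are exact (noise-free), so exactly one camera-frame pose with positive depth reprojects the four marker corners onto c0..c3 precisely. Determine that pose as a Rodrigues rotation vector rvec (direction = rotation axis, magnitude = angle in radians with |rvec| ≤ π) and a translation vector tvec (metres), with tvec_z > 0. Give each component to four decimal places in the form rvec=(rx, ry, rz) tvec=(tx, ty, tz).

rvec=(-0.1855, 0.1646, -0.1545) tvec=(-0.1645, 0.1049, 0.4953)

Intrinsics K: fx=448.5, fy=474.9, cx=332.7, cy=248.9
Marker side s = 0.212 m; corners in marker frame (Z=0):
  M0 = (-0.1060, +0.1060, 0)
  M1 = (+0.1060, +0.1060, 0)
  M2 = (+0.1060, -0.1060, 0)
  M3 = (-0.1060, -0.1060, 0)
Detected image corners:
  c0 = (101.013912, 467.375486) px
  c1 = (287.116360, 445.581297) px
  c2 = (264.833105, 233.898571) px
  c3 = (94.550635, 266.488040) px
Planar DLT: solve 8×8 A·h = b for H (H[2,2]=1):
  H  [+783.11678 -7.13848 +183.75524]
  H  [-234.93072 +832.78609 +349.45163]
  H  [-0.29887 -0.39467 +1.00000]
B = K⁻¹H; ‖b₁‖=2.018857, ‖b₂‖=2.018857; λ = 2/(‖b₁‖+‖b₂‖) = 0.495330, sign → tz>0 ⇒ λ=+0.495330
r₁ = λ·B[:,0] = (+0.97470,-0.16745,-0.14804); r₂ = λ·B[:,1] = (+0.13713,+0.97107,-0.19549)
r₃ = r₁×r₂ = (+0.17649,+0.17024,+0.96947); SVD([r₁ r₂ r₃]) → R = UVᵀ:
  R  [+0.97470 +0.13713 +0.17649]
  R  [-0.16745 +0.97107 +0.17024]
  R  [-0.14804 -0.19549 +0.96947]
t = (-0.16450, +0.10488, +0.49533) m
tr R = 2.915241; θ = arccos((tr R − 1)/2) = 0.292172 rad = 16.740°
axis k = ((R−Rᵀ)₃₂, (R−Rᵀ)₁₃, (R−Rᵀ)₂₁) / (2 sinθ) = (-0.634883, +0.563360, -0.528724)
rvec = θ·k = (-0.185495, +0.164598, -0.154479)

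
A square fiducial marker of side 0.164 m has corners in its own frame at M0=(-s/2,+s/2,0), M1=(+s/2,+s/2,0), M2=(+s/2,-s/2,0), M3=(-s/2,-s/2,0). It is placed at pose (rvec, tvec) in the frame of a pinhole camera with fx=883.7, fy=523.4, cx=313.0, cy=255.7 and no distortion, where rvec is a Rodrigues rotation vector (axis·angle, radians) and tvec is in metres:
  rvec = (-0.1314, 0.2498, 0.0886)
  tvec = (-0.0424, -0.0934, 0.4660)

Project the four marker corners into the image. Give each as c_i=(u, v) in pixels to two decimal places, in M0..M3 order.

Intrinsics K: fx=883.7, fy=523.4, cx=313.0, cy=255.7
Marker side s = 0.164 m; corners in marker frame (Z=0):
  M0 = (-0.0820, +0.0820, 0)
  M1 = (+0.0820, +0.0820, 0)
  M2 = (+0.0820, -0.0820, 0)
  M3 = (-0.0820, -0.0820, 0)
rvec = (-0.1314, 0.2498, 0.0886), |rvec| = θ = 0.29583 rad = 16.950°
Rodrigues: sinθ=0.29153, 1−cosθ=0.04344; R = I + sinθ·[k]× + (1−cosθ)·[k]×²:
    [+0.96513 -0.10361 +0.24039]
    [+0.07102 +0.98753 +0.14048]
    [-0.25195 -0.11851 +0.96046]
t = (-0.0424, -0.0934, 0.4660) m
M0: Pc = R·M0+t = (-0.13004, -0.01825, +0.47694); u = 883.7·(-0.13004)/0.47694 + 313.0 = 72.0629, v = 523.4·(-0.01825)/0.47694 + 255.7 = 235.6767
M1: Pc = R·M1+t = (+0.02825, -0.00660, +0.43562); u = 883.7·(+0.02825)/0.43562 + 313.0 = 370.2976, v = 523.4·(-0.00660)/0.43562 + 255.7 = 247.7718
M2: Pc = R·M2+t = (+0.04524, -0.16855, +0.45506); u = 883.7·(+0.04524)/0.45506 + 313.0 = 400.8469, v = 523.4·(-0.16855)/0.45506 + 255.7 = 61.8318
M3: Pc = R·M3+t = (-0.11305, -0.18020, +0.49638); u = 883.7·(-0.11305)/0.49638 + 313.0 = 111.7461, v = 523.4·(-0.18020)/0.49638 + 255.7 = 65.6885

c0=(72.06, 235.68) c1=(370.30, 247.77) c2=(400.85, 61.83) c3=(111.75, 65.69)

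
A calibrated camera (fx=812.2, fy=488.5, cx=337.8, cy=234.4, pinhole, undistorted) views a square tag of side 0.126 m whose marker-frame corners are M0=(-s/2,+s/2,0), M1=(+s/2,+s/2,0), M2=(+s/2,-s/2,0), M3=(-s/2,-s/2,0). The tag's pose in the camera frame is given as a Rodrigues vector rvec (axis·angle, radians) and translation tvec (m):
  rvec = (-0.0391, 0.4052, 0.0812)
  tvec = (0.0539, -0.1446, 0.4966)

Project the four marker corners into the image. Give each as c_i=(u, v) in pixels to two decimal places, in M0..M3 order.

c0=(323.34, 153.32) c1=(521.08, 154.04) c2=(538.77, 24.91) c3=(340.39, 36.50)

Intrinsics K: fx=812.2, fy=488.5, cx=337.8, cy=234.4
Marker side s = 0.126 m; corners in marker frame (Z=0):
  M0 = (-0.0630, +0.0630, 0)
  M1 = (+0.0630, +0.0630, 0)
  M2 = (+0.0630, -0.0630, 0)
  M3 = (-0.0630, -0.0630, 0)
rvec = (-0.0391, 0.4052, 0.0812), |rvec| = θ = 0.41510 rad = 23.784°
Rodrigues: sinθ=0.40328, 1−cosθ=0.08492; R = I + sinθ·[k]× + (1−cosθ)·[k]×²:
    [+0.91583 -0.08670 +0.39210]
    [+0.07108 +0.99600 +0.05420]
    [-0.39523 -0.02177 +0.91833]
t = (0.0539, -0.1446, 0.4966) m
M0: Pc = R·M0+t = (-0.00926, -0.08633, +0.52013); u = 812.2·(-0.00926)/0.52013 + 337.8 = 323.3415, v = 488.5·(-0.08633)/0.52013 + 234.4 = 153.3193
M1: Pc = R·M1+t = (+0.10614, -0.07737, +0.47033); u = 812.2·(+0.10614)/0.47033 + 337.8 = 521.0825, v = 488.5·(-0.07737)/0.47033 + 234.4 = 154.0365
M2: Pc = R·M2+t = (+0.11706, -0.20287, +0.47307); u = 812.2·(+0.11706)/0.47307 + 337.8 = 538.7744, v = 488.5·(-0.20287)/0.47307 + 234.4 = 24.9142
M3: Pc = R·M3+t = (+0.00166, -0.21183, +0.52287); u = 812.2·(+0.00166)/0.52287 + 337.8 = 340.3858, v = 488.5·(-0.21183)/0.52287 + 234.4 = 36.4986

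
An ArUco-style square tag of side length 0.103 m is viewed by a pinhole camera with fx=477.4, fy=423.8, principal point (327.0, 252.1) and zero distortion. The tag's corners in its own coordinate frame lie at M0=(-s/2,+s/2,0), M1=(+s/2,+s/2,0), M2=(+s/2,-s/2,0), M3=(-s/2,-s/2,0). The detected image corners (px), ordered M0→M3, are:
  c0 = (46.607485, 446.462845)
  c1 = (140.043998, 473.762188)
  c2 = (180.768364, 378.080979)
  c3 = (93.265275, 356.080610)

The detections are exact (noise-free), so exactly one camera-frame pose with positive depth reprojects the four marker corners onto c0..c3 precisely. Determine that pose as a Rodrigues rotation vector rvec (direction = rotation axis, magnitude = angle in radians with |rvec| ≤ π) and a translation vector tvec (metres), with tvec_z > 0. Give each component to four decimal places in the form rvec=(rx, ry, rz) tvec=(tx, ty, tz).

rvec=(-0.4200, 0.1198, 0.2443) tvec=(-0.2149, 0.1822, 0.4847)

Intrinsics K: fx=477.4, fy=423.8, cx=327.0, cy=252.1
Marker side s = 0.103 m; corners in marker frame (Z=0):
  M0 = (-0.0515, +0.0515, 0)
  M1 = (+0.0515, +0.0515, 0)
  M2 = (+0.0515, -0.0515, 0)
  M3 = (-0.0515, -0.0515, 0)
Detected image corners:
  c0 = (46.607485, 446.462845) px
  c1 = (140.043998, 473.762188) px
  c2 = (180.768364, 378.080979) px
  c3 = (93.265275, 356.080610) px
Planar DLT: solve 8×8 A·h = b for H (H[2,2]=1):
  H  [+837.92123 -516.97447 +115.27908]
  H  [+97.34901 +571.36458 +411.46090]
  H  [-0.34069 -0.80128 +1.00000]
B = K⁻¹H; ‖b₁‖=2.063319, ‖b₂‖=2.063319; λ = 2/(‖b₁‖+‖b₂‖) = 0.484656, sign → tz>0 ⇒ λ=+0.484656
r₁ = λ·B[:,0] = (+0.96376,+0.20955,-0.16512); r₂ = λ·B[:,1] = (-0.25883,+0.88442,-0.38834)
r₃ = r₁×r₂ = (+0.06466,+0.41701,+0.90660); SVD([r₁ r₂ r₃]) → R = UVᵀ:
  R  [+0.96376 -0.25883 +0.06466]
  R  [+0.20955 +0.88442 +0.41701]
  R  [-0.16512 -0.38834 +0.90660]
t = (-0.21494, +0.18224, +0.48466) m
tr R = 2.754775; θ = arccos((tr R − 1)/2) = 0.500406 rad = 28.671°
axis k = ((R−Rᵀ)₃₂, (R−Rᵀ)₁₃, (R−Rᵀ)₂₁) / (2 sinθ) = (-0.839285, +0.239457, +0.488119)
rvec = θ·k = (-0.419984, +0.119826, +0.244258)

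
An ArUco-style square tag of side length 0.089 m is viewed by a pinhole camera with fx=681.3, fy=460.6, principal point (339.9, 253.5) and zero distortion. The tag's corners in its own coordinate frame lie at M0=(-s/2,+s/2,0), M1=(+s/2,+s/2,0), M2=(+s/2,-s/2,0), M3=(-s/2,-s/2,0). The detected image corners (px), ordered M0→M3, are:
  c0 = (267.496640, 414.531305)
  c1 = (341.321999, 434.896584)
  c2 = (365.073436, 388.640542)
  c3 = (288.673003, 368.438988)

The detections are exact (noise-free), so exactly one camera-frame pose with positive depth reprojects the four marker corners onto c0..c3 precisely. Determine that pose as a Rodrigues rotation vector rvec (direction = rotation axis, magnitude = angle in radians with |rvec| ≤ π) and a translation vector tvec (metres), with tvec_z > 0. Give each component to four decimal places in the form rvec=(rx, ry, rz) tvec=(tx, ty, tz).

rvec=(0.2266, 0.1795, 0.3165) tvec=(-0.0273, 0.2419, 0.7508)

Intrinsics K: fx=681.3, fy=460.6, cx=339.9, cy=253.5
Marker side s = 0.089 m; corners in marker frame (Z=0):
  M0 = (-0.0445, +0.0445, 0)
  M1 = (+0.0445, +0.0445, 0)
  M2 = (+0.0445, -0.0445, 0)
  M3 = (-0.0445, -0.0445, 0)
Detected image corners:
  c0 = (267.496640, 414.531305) px
  c1 = (341.321999, 434.896584) px
  c2 = (365.073436, 388.640542) px
  c3 = (288.673003, 368.438988) px
Planar DLT: solve 8×8 A·h = b for H (H[2,2]=1):
  H  [+785.42977 -148.14226 +315.16755]
  H  [+153.70603 +651.31554 +401.88243]
  H  [-0.18478 +0.32994 +1.00000]
B = K⁻¹H; ‖b₁‖=1.331842, ‖b₂‖=1.331842; λ = 2/(‖b₁‖+‖b₂‖) = 0.750840, sign → tz>0 ⇒ λ=+0.750840
r₁ = λ·B[:,0] = (+0.93481,+0.32692,-0.13874); r₂ = λ·B[:,1] = (-0.28686,+0.92539,+0.24773)
r₃ = r₁×r₂ = (+0.20937,-0.19178,+0.95884); SVD([r₁ r₂ r₃]) → R = UVᵀ:
  R  [+0.93481 -0.28686 +0.20937]
  R  [+0.32692 +0.92539 -0.19178]
  R  [-0.13874 +0.24773 +0.95884]
t = (-0.02726, +0.24188, +0.75084) m
tr R = 2.819046; θ = arccos((tr R − 1)/2) = 0.428662 rad = 24.561°
axis k = ((R−Rᵀ)₃₂, (R−Rᵀ)₁₃, (R−Rᵀ)₂₁) / (2 sinθ) = (+0.528703, +0.418750, +0.738323)
rvec = θ·k = (+0.226635, +0.179502, +0.316491)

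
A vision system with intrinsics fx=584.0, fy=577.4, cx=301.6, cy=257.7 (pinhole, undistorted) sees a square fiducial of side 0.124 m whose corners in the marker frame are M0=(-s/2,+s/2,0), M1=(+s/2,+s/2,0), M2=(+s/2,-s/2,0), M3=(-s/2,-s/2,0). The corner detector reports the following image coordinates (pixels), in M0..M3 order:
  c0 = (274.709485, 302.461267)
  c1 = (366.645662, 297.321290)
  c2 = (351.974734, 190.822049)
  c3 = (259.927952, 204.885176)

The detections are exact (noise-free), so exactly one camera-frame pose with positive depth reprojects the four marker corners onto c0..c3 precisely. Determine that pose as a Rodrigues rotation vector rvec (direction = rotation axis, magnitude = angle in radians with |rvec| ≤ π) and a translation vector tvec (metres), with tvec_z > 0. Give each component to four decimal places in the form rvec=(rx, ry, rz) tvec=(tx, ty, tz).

rvec=(0.1182, 0.4973, -0.1196) tvec=(0.0116, -0.0099, 0.6942)

Intrinsics K: fx=584.0, fy=577.4, cx=301.6, cy=257.7
Marker side s = 0.124 m; corners in marker frame (Z=0):
  M0 = (-0.0620, +0.0620, 0)
  M1 = (+0.0620, +0.0620, 0)
  M2 = (+0.0620, -0.0620, 0)
  M3 = (-0.0620, -0.0620, 0)
Detected image corners:
  c0 = (274.709485, 302.461267) px
  c1 = (366.645662, 297.321290) px
  c2 = (351.974734, 190.822049) px
  c3 = (259.927952, 204.885176) px
Planar DLT: solve 8×8 A·h = b for H (H[2,2]=1):
  H  [+524.46270 +156.61916 +311.39085]
  H  [-249.84855 +851.39369 +249.46100]
  H  [-0.69387 +0.12077 +1.00000]
B = K⁻¹H; ‖b₁‖=1.440530, ‖b₂‖=1.440530; λ = 2/(‖b₁‖+‖b₂‖) = 0.694189, sign → tz>0 ⇒ λ=+0.694189
r₁ = λ·B[:,0] = (+0.87218,-0.08541,-0.48168); r₂ = λ·B[:,1] = (+0.14287,+0.98618,+0.08384)
r₃ = r₁×r₂ = (+0.46786,-0.14194,+0.87233); SVD([r₁ r₂ r₃]) → R = UVᵀ:
  R  [+0.87218 +0.14287 +0.46786]
  R  [-0.08541 +0.98618 -0.14194]
  R  [-0.48168 +0.08384 +0.87233]
t = (+0.01164, -0.00991, +0.69419) m
tr R = 2.730687; θ = arccos((tr R − 1)/2) = 0.524961 rad = 30.078°
axis k = ((R−Rᵀ)₃₂, (R−Rᵀ)₁₃, (R−Rᵀ)₂₁) / (2 sinθ) = (+0.225250, +0.947310, -0.227741)
rvec = θ·k = (+0.118247, +0.497300, -0.119555)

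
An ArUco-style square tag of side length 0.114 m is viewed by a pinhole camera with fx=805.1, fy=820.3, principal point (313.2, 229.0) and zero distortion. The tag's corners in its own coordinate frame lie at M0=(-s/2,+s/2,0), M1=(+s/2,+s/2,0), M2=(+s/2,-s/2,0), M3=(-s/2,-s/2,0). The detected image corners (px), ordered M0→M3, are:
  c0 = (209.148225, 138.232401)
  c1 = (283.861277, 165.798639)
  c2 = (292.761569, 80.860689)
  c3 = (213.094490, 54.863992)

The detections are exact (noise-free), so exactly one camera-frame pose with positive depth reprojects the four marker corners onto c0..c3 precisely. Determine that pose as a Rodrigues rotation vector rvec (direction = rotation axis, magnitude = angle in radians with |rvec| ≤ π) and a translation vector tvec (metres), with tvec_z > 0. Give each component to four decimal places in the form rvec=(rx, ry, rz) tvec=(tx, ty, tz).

Intrinsics K: fx=805.1, fy=820.3, cx=313.2, cy=229.0
Marker side s = 0.114 m; corners in marker frame (Z=0):
  M0 = (-0.0570, +0.0570, 0)
  M1 = (+0.0570, +0.0570, 0)
  M2 = (+0.0570, -0.0570, 0)
  M3 = (-0.0570, -0.0570, 0)
Detected image corners:
  c0 = (209.148225, 138.232401) px
  c1 = (283.861277, 165.798639) px
  c2 = (292.761569, 80.860689) px
  c3 = (213.094490, 54.863992) px
Planar DLT: solve 8×8 A·h = b for H (H[2,2]=1):
  H  [+593.05567 +77.71510 +248.88380]
  H  [+198.42345 +796.89313 +110.96764]
  H  [-0.33393 +0.53519 +1.00000]
B = K⁻¹H; ‖b₁‖=0.987259, ‖b₂‖=0.987259; λ = 2/(‖b₁‖+‖b₂‖) = 1.012906, sign → tz>0 ⇒ λ=+1.012906
r₁ = λ·B[:,0] = (+0.87771,+0.33944,-0.33824); r₂ = λ·B[:,1] = (-0.11311,+0.83267,+0.54210)
r₃ = r₁×r₂ = (+0.46565,-0.43755,+0.76924); SVD([r₁ r₂ r₃]) → R = UVᵀ:
  R  [+0.87771 -0.11311 +0.46565]
  R  [+0.33944 +0.83267 -0.43755]
  R  [-0.33824 +0.54210 +0.76924]
t = (-0.08092, -0.14575, +1.01291) m
tr R = 2.479615; θ = arccos((tr R − 1)/2) = 0.738012 rad = 42.285°
axis k = ((R−Rᵀ)₃₂, (R−Rᵀ)₁₃, (R−Rᵀ)₂₁) / (2 sinθ) = (+0.728016, +0.597402, +0.336309)
rvec = θ·k = (+0.537285, +0.440890, +0.248200)

rvec=(0.5373, 0.4409, 0.2482) tvec=(-0.0809, -0.1457, 1.0129)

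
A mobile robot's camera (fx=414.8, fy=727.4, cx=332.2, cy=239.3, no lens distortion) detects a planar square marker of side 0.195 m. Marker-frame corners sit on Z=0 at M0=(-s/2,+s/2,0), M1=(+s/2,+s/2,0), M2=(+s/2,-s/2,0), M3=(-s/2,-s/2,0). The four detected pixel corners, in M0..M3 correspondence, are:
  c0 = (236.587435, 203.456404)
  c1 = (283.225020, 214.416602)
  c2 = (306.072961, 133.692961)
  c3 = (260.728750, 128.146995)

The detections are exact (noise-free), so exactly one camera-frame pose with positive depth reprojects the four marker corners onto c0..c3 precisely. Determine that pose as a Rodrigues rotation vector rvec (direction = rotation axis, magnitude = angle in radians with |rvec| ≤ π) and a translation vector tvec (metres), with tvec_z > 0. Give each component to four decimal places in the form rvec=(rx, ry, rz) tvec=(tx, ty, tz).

rvec=(-0.5439, 0.4317, 0.2617) tvec=(-0.2096, -0.1386, 1.4269)

Intrinsics K: fx=414.8, fy=727.4, cx=332.2, cy=239.3
Marker side s = 0.195 m; corners in marker frame (Z=0):
  M0 = (-0.0975, +0.0975, 0)
  M1 = (+0.0975, +0.0975, 0)
  M2 = (+0.0975, -0.0975, 0)
  M3 = (-0.0975, -0.0975, 0)
Detected image corners:
  c0 = (236.587435, 203.456404) px
  c1 = (283.225020, 214.416602) px
  c2 = (306.072961, 133.692961) px
  c3 = (260.728750, 128.146995) px
Planar DLT: solve 8×8 A·h = b for H (H[2,2]=1):
  H  [+147.96070 -204.61482 +271.28325]
  H  [-13.01074 +347.08688 +168.62182]
  H  [-0.32317 -0.30931 +1.00000]
B = K⁻¹H; ‖b₁‖=0.700801, ‖b₂‖=0.700801; λ = 2/(‖b₁‖+‖b₂‖) = 1.426938, sign → tz>0 ⇒ λ=+1.426938
r₁ = λ·B[:,0] = (+0.87831,+0.12618,-0.46114); r₂ = λ·B[:,1] = (-0.35041,+0.82608,-0.44137)
r₃ = r₁×r₂ = (+0.32525,+0.54925,+0.76977); SVD([r₁ r₂ r₃]) → R = UVᵀ:
  R  [+0.87831 -0.35041 +0.32525]
  R  [+0.12618 +0.82608 +0.54925]
  R  [-0.46114 -0.44137 +0.76977]
t = (-0.20956, -0.13865, +1.42694) m
tr R = 2.474157; θ = arccos((tr R − 1)/2) = 0.742059 rad = 42.517°
axis k = ((R−Rᵀ)₃₂, (R−Rᵀ)₁₃, (R−Rᵀ)₂₁) / (2 sinθ) = (-0.732909, +0.581815, +0.352612)
rvec = θ·k = (-0.543862, +0.431741, +0.261659)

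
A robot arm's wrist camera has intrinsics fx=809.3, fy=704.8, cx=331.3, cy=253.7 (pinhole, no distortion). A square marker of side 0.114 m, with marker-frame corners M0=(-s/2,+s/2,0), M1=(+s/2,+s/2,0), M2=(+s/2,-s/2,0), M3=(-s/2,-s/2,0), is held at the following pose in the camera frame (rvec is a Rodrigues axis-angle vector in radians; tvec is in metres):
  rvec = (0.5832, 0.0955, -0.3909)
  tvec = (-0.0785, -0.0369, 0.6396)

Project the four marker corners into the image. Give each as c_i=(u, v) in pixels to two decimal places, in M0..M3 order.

Intrinsics K: fx=809.3, fy=704.8, cx=331.3, cy=253.7
Marker side s = 0.114 m; corners in marker frame (Z=0):
  M0 = (-0.0570, +0.0570, 0)
  M1 = (+0.0570, +0.0570, 0)
  M2 = (+0.0570, -0.0570, 0)
  M3 = (-0.0570, -0.0570, 0)
rvec = (0.5832, 0.0955, -0.3909), |rvec| = θ = 0.70855 rad = 40.597°
Rodrigues: sinθ=0.65073, 1−cosθ=0.24069; R = I + sinθ·[k]× + (1−cosθ)·[k]×²:
    [+0.92237 +0.38571 -0.02159]
    [-0.33230 +0.76368 -0.55351]
    [-0.19700 +0.51771 +0.83256]
t = (-0.0785, -0.0369, 0.6396) m
M0: Pc = R·M0+t = (-0.10909, +0.02557, +0.68034); u = 809.3·(-0.10909)/0.68034 + 331.3 = 201.5317, v = 704.8·(+0.02557)/0.68034 + 253.7 = 280.1902
M1: Pc = R·M1+t = (-0.00394, -0.01231, +0.65788); u = 809.3·(-0.00394)/0.65788 + 331.3 = 326.4535, v = 704.8·(-0.01231)/0.65788 + 253.7 = 240.5104
M2: Pc = R·M2+t = (-0.04791, -0.09937, +0.59886); u = 809.3·(-0.04791)/0.59886 + 331.3 = 266.5543, v = 704.8·(-0.09937)/0.59886 + 253.7 = 136.7505
M3: Pc = R·M3+t = (-0.15306, -0.06149, +0.62132); u = 809.3·(-0.15306)/0.62132 + 331.3 = 131.9313, v = 704.8·(-0.06149)/0.62132 + 253.7 = 183.9499

c0=(201.53, 280.19) c1=(326.45, 240.51) c2=(266.55, 136.75) c3=(131.93, 183.95)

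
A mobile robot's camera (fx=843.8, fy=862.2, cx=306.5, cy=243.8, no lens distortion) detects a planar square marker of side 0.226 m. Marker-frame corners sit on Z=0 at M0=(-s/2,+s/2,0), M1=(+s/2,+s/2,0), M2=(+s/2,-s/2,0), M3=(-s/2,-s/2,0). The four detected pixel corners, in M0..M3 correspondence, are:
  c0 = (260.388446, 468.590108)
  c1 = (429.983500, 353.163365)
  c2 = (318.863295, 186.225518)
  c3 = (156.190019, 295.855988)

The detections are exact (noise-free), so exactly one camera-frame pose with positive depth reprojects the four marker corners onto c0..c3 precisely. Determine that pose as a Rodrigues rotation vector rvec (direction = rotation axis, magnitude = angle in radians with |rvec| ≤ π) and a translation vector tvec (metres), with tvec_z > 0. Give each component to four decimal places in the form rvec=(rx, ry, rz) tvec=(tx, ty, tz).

Intrinsics K: fx=843.8, fy=862.2, cx=306.5, cy=243.8
Marker side s = 0.226 m; corners in marker frame (Z=0):
  M0 = (-0.1130, +0.1130, 0)
  M1 = (+0.1130, +0.1130, 0)
  M2 = (+0.1130, -0.1130, 0)
  M3 = (-0.1130, -0.1130, 0)
Detected image corners:
  c0 = (260.388446, 468.590108) px
  c1 = (429.983500, 353.163365) px
  c2 = (318.863295, 186.225518) px
  c3 = (156.190019, 295.855988) px
Planar DLT: solve 8×8 A·h = b for H (H[2,2]=1):
  H  [+740.64891 +418.87843 +290.34489]
  H  [-491.04569 +687.10034 +323.93578]
  H  [+0.02019 -0.19744 +1.00000]
B = K⁻¹H; ‖b₁‖=1.043520, ‖b₂‖=1.043520; λ = 2/(‖b₁‖+‖b₂‖) = 0.958295, sign → tz>0 ⇒ λ=+0.958295
r₁ = λ·B[:,0] = (+0.83412,-0.55125,+0.01935); r₂ = λ·B[:,1] = (+0.54444,+0.81718,-0.18921)
r₃ = r₁×r₂ = (+0.08848,+0.16836,+0.98175); SVD([r₁ r₂ r₃]) → R = UVᵀ:
  R  [+0.83412 +0.54444 +0.08848]
  R  [-0.55125 +0.81718 +0.16836]
  R  [+0.01935 -0.18921 +0.98175]
t = (-0.01835, +0.08907, +0.95830) m
tr R = 2.633045; θ = arccos((tr R − 1)/2) = 0.615434 rad = 35.262°
axis k = ((R−Rᵀ)₃₂, (R−Rᵀ)₁₃, (R−Rᵀ)₂₁) / (2 sinθ) = (-0.309676, +0.059875, -0.948955)
rvec = θ·k = (-0.190585, +0.036849, -0.584020)

rvec=(-0.1906, 0.0368, -0.5840) tvec=(-0.0183, 0.0891, 0.9583)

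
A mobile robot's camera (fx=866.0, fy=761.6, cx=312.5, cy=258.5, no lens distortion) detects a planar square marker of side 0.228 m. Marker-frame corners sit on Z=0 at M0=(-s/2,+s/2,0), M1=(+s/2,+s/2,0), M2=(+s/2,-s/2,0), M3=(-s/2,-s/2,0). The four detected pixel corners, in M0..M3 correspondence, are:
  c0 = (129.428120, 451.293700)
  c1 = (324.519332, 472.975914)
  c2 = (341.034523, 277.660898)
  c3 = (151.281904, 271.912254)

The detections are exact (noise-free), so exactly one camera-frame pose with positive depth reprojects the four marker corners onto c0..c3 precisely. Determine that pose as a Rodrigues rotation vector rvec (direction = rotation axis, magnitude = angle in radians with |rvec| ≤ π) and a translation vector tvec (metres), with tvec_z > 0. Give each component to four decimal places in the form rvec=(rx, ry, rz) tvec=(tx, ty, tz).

rvec=(-0.1603, 0.3421, 0.0526) tvec=(-0.0861, 0.1326, 0.9352)

Intrinsics K: fx=866.0, fy=761.6, cx=312.5, cy=258.5
Marker side s = 0.228 m; corners in marker frame (Z=0):
  M0 = (-0.1140, +0.1140, 0)
  M1 = (+0.1140, +0.1140, 0)
  M2 = (+0.1140, -0.1140, 0)
  M3 = (-0.1140, -0.1140, 0)
Detected image corners:
  c0 = (129.428120, 451.293700) px
  c1 = (324.519332, 472.975914) px
  c2 = (341.034523, 277.660898) px
  c3 = (151.281904, 271.912254) px
Planar DLT: solve 8×8 A·h = b for H (H[2,2]=1):
  H  [+758.23368 -121.93700 +232.77382]
  H  [-73.66050 +762.14789 +366.49379]
  H  [-0.36147 -0.15772 +1.00000]
B = K⁻¹H; ‖b₁‖=1.069282, ‖b₂‖=1.069282; λ = 2/(‖b₁‖+‖b₂‖) = 0.935207, sign → tz>0 ⇒ λ=+0.935207
r₁ = λ·B[:,0] = (+0.94081,+0.02429,-0.33805); r₂ = λ·B[:,1] = (-0.07845,+0.98594,-0.14750)
r₃ = r₁×r₂ = (+0.32972,+0.16530,+0.92950); SVD([r₁ r₂ r₃]) → R = UVᵀ:
  R  [+0.94081 -0.07845 +0.32972]
  R  [+0.02429 +0.98594 +0.16530]
  R  [-0.33805 -0.14750 +0.92950]
t = (-0.08610, +0.13261, +0.93521) m
tr R = 2.856257; θ = arccos((tr R − 1)/2) = 0.381443 rad = 21.855°
axis k = ((R−Rᵀ)₃₂, (R−Rᵀ)₁₃, (R−Rᵀ)₂₁) / (2 sinθ) = (-0.420136, +0.896907, +0.137998)
rvec = θ·k = (-0.160258, +0.342119, +0.052638)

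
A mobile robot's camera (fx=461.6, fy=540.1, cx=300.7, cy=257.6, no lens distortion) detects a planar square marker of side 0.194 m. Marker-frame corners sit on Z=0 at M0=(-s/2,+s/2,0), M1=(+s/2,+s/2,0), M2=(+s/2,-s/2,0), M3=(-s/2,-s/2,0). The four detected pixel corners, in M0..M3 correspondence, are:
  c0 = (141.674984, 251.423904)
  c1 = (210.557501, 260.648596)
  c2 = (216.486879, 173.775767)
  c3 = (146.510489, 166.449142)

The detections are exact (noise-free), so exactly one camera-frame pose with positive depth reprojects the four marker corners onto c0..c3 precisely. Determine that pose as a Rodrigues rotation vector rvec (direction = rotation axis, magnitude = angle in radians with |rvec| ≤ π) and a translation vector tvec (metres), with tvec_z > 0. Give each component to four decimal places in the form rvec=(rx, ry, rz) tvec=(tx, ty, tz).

rvec=(0.0802, 0.1523, 0.1030) tvec=(-0.3228, -0.0998, 1.2180)

Intrinsics K: fx=461.6, fy=540.1, cx=300.7, cy=257.6
Marker side s = 0.194 m; corners in marker frame (Z=0):
  M0 = (-0.0970, +0.0970, 0)
  M1 = (+0.0970, +0.0970, 0)
  M2 = (+0.0970, -0.0970, 0)
  M3 = (-0.0970, -0.0970, 0)
Detected image corners:
  c0 = (141.674984, 251.423904) px
  c1 = (210.557501, 260.648596) px
  c2 = (216.486879, 173.775767) px
  c3 = (146.510489, 166.449142) px
Planar DLT: solve 8×8 A·h = b for H (H[2,2]=1):
  H  [+336.26659 -14.86449 +178.38198]
  H  [+16.95560 +458.15789 +213.32529]
  H  [-0.12079 +0.07185 +1.00000]
B = K⁻¹H; ‖b₁‖=0.820990, ‖b₂‖=0.820990; λ = 2/(‖b₁‖+‖b₂‖) = 1.218041, sign → tz>0 ⇒ λ=+1.218041
r₁ = λ·B[:,0] = (+0.98316,+0.10841,-0.14712); r₂ = λ·B[:,1] = (-0.09623,+0.99150,+0.08751)
r₃ = r₁×r₂ = (+0.15536,-0.07188,+0.98524); SVD([r₁ r₂ r₃]) → R = UVᵀ:
  R  [+0.98316 -0.09623 +0.15536]
  R  [+0.10841 +0.99150 -0.07188]
  R  [-0.14712 +0.08751 +0.98524]
t = (-0.32277, -0.09985, +1.21804) m
tr R = 2.959903; θ = arccos((tr R − 1)/2) = 0.200579 rad = 11.492°
axis k = ((R−Rᵀ)₃₂, (R−Rᵀ)₁₃, (R−Rᵀ)₂₁) / (2 sinθ) = (+0.400018, +0.759104, +0.513563)
rvec = θ·k = (+0.080235, +0.152261, +0.103010)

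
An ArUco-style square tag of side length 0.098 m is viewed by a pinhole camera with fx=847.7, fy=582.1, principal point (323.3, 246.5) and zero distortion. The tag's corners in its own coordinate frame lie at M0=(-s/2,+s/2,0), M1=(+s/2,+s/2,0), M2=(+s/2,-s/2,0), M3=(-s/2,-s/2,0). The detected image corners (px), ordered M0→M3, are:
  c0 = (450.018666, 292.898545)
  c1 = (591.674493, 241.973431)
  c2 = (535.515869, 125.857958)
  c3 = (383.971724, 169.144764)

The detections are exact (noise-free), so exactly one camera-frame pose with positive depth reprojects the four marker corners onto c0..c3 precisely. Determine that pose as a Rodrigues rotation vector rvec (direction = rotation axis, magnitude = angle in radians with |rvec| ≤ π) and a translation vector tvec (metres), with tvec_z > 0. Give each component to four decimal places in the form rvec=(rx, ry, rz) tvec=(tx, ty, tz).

Intrinsics K: fx=847.7, fy=582.1, cx=323.3, cy=246.5
Marker side s = 0.098 m; corners in marker frame (Z=0):
  M0 = (-0.0490, +0.0490, 0)
  M1 = (+0.0490, +0.0490, 0)
  M2 = (+0.0490, -0.0490, 0)
  M3 = (-0.0490, -0.0490, 0)
Detected image corners:
  c0 = (450.018666, 292.898545) px
  c1 = (591.674493, 241.973431) px
  c2 = (535.515869, 125.857958) px
  c3 = (383.971724, 169.144764) px
Planar DLT: solve 8×8 A·h = b for H (H[2,2]=1):
  H  [+1882.73286 +797.40756 +493.67229]
  H  [-317.30197 +1296.72991 +207.61005]
  H  [+0.79075 +0.35869 +1.00000]
B = K⁻¹H; ‖b₁‖=2.254715, ‖b₂‖=2.254715; λ = 2/(‖b₁‖+‖b₂‖) = 0.443515, sign → tz>0 ⇒ λ=+0.443515
r₁ = λ·B[:,0] = (+0.85129,-0.39027,+0.35071); r₂ = λ·B[:,1] = (+0.35653,+0.92064,+0.15908)
r₃ = r₁×r₂ = (-0.38496,-0.01039,+0.92287); SVD([r₁ r₂ r₃]) → R = UVᵀ:
  R  [+0.85129 +0.35653 -0.38496]
  R  [-0.39027 +0.92064 -0.01039]
  R  [+0.35071 +0.15908 +0.92287]
t = (+0.08914, -0.02963, +0.44352) m
tr R = 2.694800; θ = arccos((tr R − 1)/2) = 0.559727 rad = 32.070°
axis k = ((R−Rᵀ)₃₂, (R−Rᵀ)₁₃, (R−Rᵀ)₂₁) / (2 sinθ) = (+0.159593, -0.692784, -0.703264)
rvec = θ·k = (+0.089329, -0.387770, -0.393636)

rvec=(0.0893, -0.3878, -0.3936) tvec=(0.0891, -0.0296, 0.4435)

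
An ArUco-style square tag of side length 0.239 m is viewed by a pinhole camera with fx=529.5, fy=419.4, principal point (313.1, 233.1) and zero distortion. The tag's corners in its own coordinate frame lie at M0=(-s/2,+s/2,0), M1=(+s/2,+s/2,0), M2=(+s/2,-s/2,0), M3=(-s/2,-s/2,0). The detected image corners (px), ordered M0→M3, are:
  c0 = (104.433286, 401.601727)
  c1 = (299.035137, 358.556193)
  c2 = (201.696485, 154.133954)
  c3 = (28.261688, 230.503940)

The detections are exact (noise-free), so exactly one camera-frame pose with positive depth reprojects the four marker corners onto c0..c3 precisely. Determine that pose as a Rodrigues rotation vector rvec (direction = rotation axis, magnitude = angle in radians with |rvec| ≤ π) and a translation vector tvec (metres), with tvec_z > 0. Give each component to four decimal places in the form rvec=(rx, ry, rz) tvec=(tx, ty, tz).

Intrinsics K: fx=529.5, fy=419.4, cx=313.1, cy=233.1
Marker side s = 0.239 m; corners in marker frame (Z=0):
  M0 = (-0.1195, +0.1195, 0)
  M1 = (+0.1195, +0.1195, 0)
  M2 = (+0.1195, -0.1195, 0)
  M3 = (-0.1195, -0.1195, 0)
Detected image corners:
  c0 = (104.433286, 401.601727) px
  c1 = (299.035137, 358.556193) px
  c2 = (201.696485, 154.133954) px
  c3 = (28.261688, 230.503940) px
Planar DLT: solve 8×8 A·h = b for H (H[2,2]=1):
  H  [+646.00522 +340.80543 +149.20135]
  H  [-473.69087 +746.46869 +287.69787]
  H  [-0.77889 -0.11408 +1.00000]
B = K⁻¹H; ‖b₁‖=1.978951, ‖b₂‖=1.978951; λ = 2/(‖b₁‖+‖b₂‖) = 0.505318, sign → tz>0 ⇒ λ=+0.505318
r₁ = λ·B[:,0] = (+0.84924,-0.35198,-0.39359); r₂ = λ·B[:,1] = (+0.35933,+0.93143,-0.05765)
r₃ = r₁×r₂ = (+0.38689,-0.09247,+0.91748); SVD([r₁ r₂ r₃]) → R = UVᵀ:
  R  [+0.84924 +0.35933 +0.38689]
  R  [-0.35198 +0.93143 -0.09247]
  R  [-0.39359 -0.05765 +0.91748]
t = (-0.15641, +0.06578, +0.50532) m
tr R = 2.698143; θ = arccos((tr R − 1)/2) = 0.556571 rad = 31.889°
axis k = ((R−Rᵀ)₃₂, (R−Rᵀ)₁₃, (R−Rᵀ)₂₁) / (2 sinθ) = (+0.032962, +0.738697, -0.673231)
rvec = θ·k = (+0.018346, +0.411138, -0.374701)

rvec=(0.0183, 0.4111, -0.3747) tvec=(-0.1564, 0.0658, 0.5053)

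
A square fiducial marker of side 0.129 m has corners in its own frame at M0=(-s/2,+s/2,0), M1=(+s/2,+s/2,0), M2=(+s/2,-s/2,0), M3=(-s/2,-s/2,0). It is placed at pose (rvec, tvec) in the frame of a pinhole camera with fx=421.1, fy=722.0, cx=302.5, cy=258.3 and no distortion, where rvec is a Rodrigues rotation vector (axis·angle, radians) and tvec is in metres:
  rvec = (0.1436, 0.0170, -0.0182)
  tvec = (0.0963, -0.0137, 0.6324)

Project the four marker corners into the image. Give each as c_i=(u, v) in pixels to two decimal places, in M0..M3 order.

c0=(324.16, 315.83) c1=(409.04, 313.58) c2=(410.50, 167.04) c3=(323.12, 169.91)

Intrinsics K: fx=421.1, fy=722.0, cx=302.5, cy=258.3
Marker side s = 0.129 m; corners in marker frame (Z=0):
  M0 = (-0.0645, +0.0645, 0)
  M1 = (+0.0645, +0.0645, 0)
  M2 = (+0.0645, -0.0645, 0)
  M3 = (-0.0645, -0.0645, 0)
rvec = (0.1436, 0.0170, -0.0182), |rvec| = θ = 0.14574 rad = 8.350°
Rodrigues: sinθ=0.14523, 1−cosθ=0.01060; R = I + sinθ·[k]× + (1−cosθ)·[k]×²:
    [+0.99969 +0.01935 +0.01564]
    [-0.01692 +0.98954 -0.14325]
    [-0.01824 +0.14294 +0.98956]
t = (0.0963, -0.0137, 0.6324) m
M0: Pc = R·M0+t = (+0.03307, +0.05122, +0.64280); u = 421.1·(+0.03307)/0.64280 + 302.5 = 324.1633, v = 722.0·(+0.05122)/0.64280 + 258.3 = 315.8274
M1: Pc = R·M1+t = (+0.16203, +0.04903, +0.64044); u = 421.1·(+0.16203)/0.64044 + 302.5 = 409.0359, v = 722.0·(+0.04903)/0.64044 + 258.3 = 313.5786
M2: Pc = R·M2+t = (+0.15953, -0.07862, +0.62200); u = 421.1·(+0.15953)/0.62200 + 302.5 = 410.5038, v = 722.0·(-0.07862)/0.62200 + 258.3 = 167.0446
M3: Pc = R·M3+t = (+0.03057, -0.07643, +0.62436); u = 421.1·(+0.03057)/0.62436 + 302.5 = 323.1191, v = 722.0·(-0.07643)/0.62436 + 258.3 = 169.9122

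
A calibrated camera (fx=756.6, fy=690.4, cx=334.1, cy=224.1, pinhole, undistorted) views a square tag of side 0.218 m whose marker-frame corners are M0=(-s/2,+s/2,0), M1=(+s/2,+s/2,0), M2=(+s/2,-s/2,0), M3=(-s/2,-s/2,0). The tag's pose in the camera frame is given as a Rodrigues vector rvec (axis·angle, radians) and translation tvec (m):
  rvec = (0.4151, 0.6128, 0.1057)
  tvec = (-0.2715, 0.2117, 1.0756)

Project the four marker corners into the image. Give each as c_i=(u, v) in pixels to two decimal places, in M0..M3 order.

Intrinsics K: fx=756.6, fy=690.4, cx=334.1, cy=224.1
Marker side s = 0.218 m; corners in marker frame (Z=0):
  M0 = (-0.1090, +0.1090, 0)
  M1 = (+0.1090, +0.1090, 0)
  M2 = (+0.1090, -0.1090, 0)
  M3 = (-0.1090, -0.1090, 0)
rvec = (0.4151, 0.6128, 0.1057), |rvec| = θ = 0.74767 rad = 42.838°
Rodrigues: sinθ=0.67993, 1−cosθ=0.26672; R = I + sinθ·[k]× + (1−cosθ)·[k]×²:
    [+0.81549 +0.02525 +0.57822]
    [+0.21749 +0.91245 -0.34659]
    [-0.53635 +0.40840 +0.73861]
t = (-0.2715, 0.2117, 1.0756) m
M0: Pc = R·M0+t = (-0.35764, +0.28745, +1.17858); u = 756.6·(-0.35764)/1.17858 + 334.1 = 104.5114, v = 690.4·(+0.28745)/1.17858 + 224.1 = 392.4860
M1: Pc = R·M1+t = (-0.17986, +0.33486, +1.06165); u = 756.6·(-0.17986)/1.06165 + 334.1 = 205.9211, v = 690.4·(+0.33486)/1.06165 + 224.1 = 441.8645
M2: Pc = R·M2+t = (-0.18536, +0.13595, +0.97262); u = 756.6·(-0.18536)/0.97262 + 334.1 = 189.9065, v = 690.4·(+0.13595)/0.97262 + 224.1 = 320.6014
M3: Pc = R·M3+t = (-0.36314, +0.08854, +1.08955); u = 756.6·(-0.36314)/1.08955 + 334.1 = 81.9288, v = 690.4·(+0.08854)/1.08955 + 224.1 = 280.2013

c0=(104.51, 392.49) c1=(205.92, 441.86) c2=(189.91, 320.60) c3=(81.93, 280.20)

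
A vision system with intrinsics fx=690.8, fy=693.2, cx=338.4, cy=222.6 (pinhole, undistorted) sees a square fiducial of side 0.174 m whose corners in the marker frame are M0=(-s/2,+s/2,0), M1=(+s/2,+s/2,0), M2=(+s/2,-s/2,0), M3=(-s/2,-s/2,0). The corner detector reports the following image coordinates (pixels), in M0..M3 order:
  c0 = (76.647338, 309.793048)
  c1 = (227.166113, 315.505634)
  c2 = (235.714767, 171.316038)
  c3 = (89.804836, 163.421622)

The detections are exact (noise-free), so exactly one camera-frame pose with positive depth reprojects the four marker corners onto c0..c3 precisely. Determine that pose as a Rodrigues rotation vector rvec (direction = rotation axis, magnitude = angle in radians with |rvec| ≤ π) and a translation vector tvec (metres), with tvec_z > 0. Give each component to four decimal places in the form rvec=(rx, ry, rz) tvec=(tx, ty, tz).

Intrinsics K: fx=690.8, fy=693.2, cx=338.4, cy=222.6
Marker side s = 0.174 m; corners in marker frame (Z=0):
  M0 = (-0.0870, +0.0870, 0)
  M1 = (+0.0870, +0.0870, 0)
  M2 = (+0.0870, -0.0870, 0)
  M3 = (-0.0870, -0.0870, 0)
Detected image corners:
  c0 = (76.647338, 309.793048) px
  c1 = (227.166113, 315.505634) px
  c2 = (235.714767, 171.316038) px
  c3 = (89.804836, 163.421622) px
Planar DLT: solve 8×8 A·h = b for H (H[2,2]=1):
  H  [+866.45403 -89.29549 +158.02272]
  H  [+61.84062 +793.65990 +238.95127]
  H  [+0.09436 -0.17180 +1.00000]
B = K⁻¹H; ‖b₁‖=1.213165, ‖b₂‖=1.213165; λ = 2/(‖b₁‖+‖b₂‖) = 0.824290, sign → tz>0 ⇒ λ=+0.824290
r₁ = λ·B[:,0] = (+0.99579,+0.04856,+0.07778); r₂ = λ·B[:,1] = (-0.03718,+0.98922,-0.14161)
r₃ = r₁×r₂ = (-0.08382,+0.13813,+0.98686); SVD([r₁ r₂ r₃]) → R = UVᵀ:
  R  [+0.99579 -0.03718 -0.08382]
  R  [+0.04856 +0.98922 +0.13813]
  R  [+0.07778 -0.14161 +0.98686]
t = (-0.21523, +0.01944, +0.82429) m
tr R = 2.971873; θ = arccos((tr R − 1)/2) = 0.167909 rad = 9.621°
axis k = ((R−Rᵀ)₃₂, (R−Rᵀ)₁₃, (R−Rᵀ)₂₁) / (2 sinθ) = (-0.836941, -0.483457, +0.256514)
rvec = θ·k = (-0.140530, -0.081177, +0.043071)

rvec=(-0.1405, -0.0812, 0.0431) tvec=(-0.2152, 0.0194, 0.8243)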